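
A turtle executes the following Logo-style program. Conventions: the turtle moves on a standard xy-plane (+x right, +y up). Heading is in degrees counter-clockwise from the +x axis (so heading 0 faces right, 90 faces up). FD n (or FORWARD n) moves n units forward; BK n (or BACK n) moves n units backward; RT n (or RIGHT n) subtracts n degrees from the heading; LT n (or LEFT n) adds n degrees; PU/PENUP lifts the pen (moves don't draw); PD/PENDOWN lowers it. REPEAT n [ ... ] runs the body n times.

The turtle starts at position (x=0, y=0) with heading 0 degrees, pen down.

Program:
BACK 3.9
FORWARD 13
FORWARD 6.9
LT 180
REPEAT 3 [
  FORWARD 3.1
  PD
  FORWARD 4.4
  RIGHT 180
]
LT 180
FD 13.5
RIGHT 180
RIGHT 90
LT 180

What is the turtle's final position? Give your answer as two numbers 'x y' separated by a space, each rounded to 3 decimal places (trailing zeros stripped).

Answer: -5 0

Derivation:
Executing turtle program step by step:
Start: pos=(0,0), heading=0, pen down
BK 3.9: (0,0) -> (-3.9,0) [heading=0, draw]
FD 13: (-3.9,0) -> (9.1,0) [heading=0, draw]
FD 6.9: (9.1,0) -> (16,0) [heading=0, draw]
LT 180: heading 0 -> 180
REPEAT 3 [
  -- iteration 1/3 --
  FD 3.1: (16,0) -> (12.9,0) [heading=180, draw]
  PD: pen down
  FD 4.4: (12.9,0) -> (8.5,0) [heading=180, draw]
  RT 180: heading 180 -> 0
  -- iteration 2/3 --
  FD 3.1: (8.5,0) -> (11.6,0) [heading=0, draw]
  PD: pen down
  FD 4.4: (11.6,0) -> (16,0) [heading=0, draw]
  RT 180: heading 0 -> 180
  -- iteration 3/3 --
  FD 3.1: (16,0) -> (12.9,0) [heading=180, draw]
  PD: pen down
  FD 4.4: (12.9,0) -> (8.5,0) [heading=180, draw]
  RT 180: heading 180 -> 0
]
LT 180: heading 0 -> 180
FD 13.5: (8.5,0) -> (-5,0) [heading=180, draw]
RT 180: heading 180 -> 0
RT 90: heading 0 -> 270
LT 180: heading 270 -> 90
Final: pos=(-5,0), heading=90, 10 segment(s) drawn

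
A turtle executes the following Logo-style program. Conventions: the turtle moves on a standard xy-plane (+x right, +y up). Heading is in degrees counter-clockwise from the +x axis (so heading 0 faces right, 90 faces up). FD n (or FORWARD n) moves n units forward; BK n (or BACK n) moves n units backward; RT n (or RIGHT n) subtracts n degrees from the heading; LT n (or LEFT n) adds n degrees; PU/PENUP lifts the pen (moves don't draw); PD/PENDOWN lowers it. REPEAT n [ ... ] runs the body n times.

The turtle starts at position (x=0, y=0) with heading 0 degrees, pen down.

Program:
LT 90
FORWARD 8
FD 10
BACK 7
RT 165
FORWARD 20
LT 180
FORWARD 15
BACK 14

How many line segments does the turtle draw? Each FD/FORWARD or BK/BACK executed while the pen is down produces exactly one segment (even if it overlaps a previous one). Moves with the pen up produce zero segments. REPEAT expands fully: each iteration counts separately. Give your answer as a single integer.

Executing turtle program step by step:
Start: pos=(0,0), heading=0, pen down
LT 90: heading 0 -> 90
FD 8: (0,0) -> (0,8) [heading=90, draw]
FD 10: (0,8) -> (0,18) [heading=90, draw]
BK 7: (0,18) -> (0,11) [heading=90, draw]
RT 165: heading 90 -> 285
FD 20: (0,11) -> (5.176,-8.319) [heading=285, draw]
LT 180: heading 285 -> 105
FD 15: (5.176,-8.319) -> (1.294,6.17) [heading=105, draw]
BK 14: (1.294,6.17) -> (4.918,-7.353) [heading=105, draw]
Final: pos=(4.918,-7.353), heading=105, 6 segment(s) drawn
Segments drawn: 6

Answer: 6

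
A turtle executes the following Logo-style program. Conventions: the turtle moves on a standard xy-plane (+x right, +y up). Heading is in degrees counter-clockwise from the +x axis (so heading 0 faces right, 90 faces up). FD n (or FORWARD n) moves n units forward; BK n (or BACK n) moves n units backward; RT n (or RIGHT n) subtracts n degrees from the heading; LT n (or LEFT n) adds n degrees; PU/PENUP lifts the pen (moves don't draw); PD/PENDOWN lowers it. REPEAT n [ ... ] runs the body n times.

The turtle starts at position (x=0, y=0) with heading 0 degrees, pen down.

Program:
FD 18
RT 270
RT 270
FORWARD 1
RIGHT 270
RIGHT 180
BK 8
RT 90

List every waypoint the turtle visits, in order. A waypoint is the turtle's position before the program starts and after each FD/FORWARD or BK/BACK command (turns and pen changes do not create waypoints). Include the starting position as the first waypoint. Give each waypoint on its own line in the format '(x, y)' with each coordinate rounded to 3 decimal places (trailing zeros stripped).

Answer: (0, 0)
(18, 0)
(17, 0)
(17, -8)

Derivation:
Executing turtle program step by step:
Start: pos=(0,0), heading=0, pen down
FD 18: (0,0) -> (18,0) [heading=0, draw]
RT 270: heading 0 -> 90
RT 270: heading 90 -> 180
FD 1: (18,0) -> (17,0) [heading=180, draw]
RT 270: heading 180 -> 270
RT 180: heading 270 -> 90
BK 8: (17,0) -> (17,-8) [heading=90, draw]
RT 90: heading 90 -> 0
Final: pos=(17,-8), heading=0, 3 segment(s) drawn
Waypoints (4 total):
(0, 0)
(18, 0)
(17, 0)
(17, -8)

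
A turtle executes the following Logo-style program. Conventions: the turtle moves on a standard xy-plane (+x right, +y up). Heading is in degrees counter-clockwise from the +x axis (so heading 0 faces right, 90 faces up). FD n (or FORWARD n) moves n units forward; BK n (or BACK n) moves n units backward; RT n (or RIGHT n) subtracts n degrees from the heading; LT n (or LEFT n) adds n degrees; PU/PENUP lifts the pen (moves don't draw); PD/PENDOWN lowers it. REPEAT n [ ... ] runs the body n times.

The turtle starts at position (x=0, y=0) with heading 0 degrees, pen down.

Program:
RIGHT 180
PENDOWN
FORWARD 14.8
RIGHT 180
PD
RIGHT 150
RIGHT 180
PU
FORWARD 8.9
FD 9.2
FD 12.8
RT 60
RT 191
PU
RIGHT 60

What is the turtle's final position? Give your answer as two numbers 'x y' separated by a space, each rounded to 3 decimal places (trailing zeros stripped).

Answer: 11.96 15.45

Derivation:
Executing turtle program step by step:
Start: pos=(0,0), heading=0, pen down
RT 180: heading 0 -> 180
PD: pen down
FD 14.8: (0,0) -> (-14.8,0) [heading=180, draw]
RT 180: heading 180 -> 0
PD: pen down
RT 150: heading 0 -> 210
RT 180: heading 210 -> 30
PU: pen up
FD 8.9: (-14.8,0) -> (-7.092,4.45) [heading=30, move]
FD 9.2: (-7.092,4.45) -> (0.875,9.05) [heading=30, move]
FD 12.8: (0.875,9.05) -> (11.96,15.45) [heading=30, move]
RT 60: heading 30 -> 330
RT 191: heading 330 -> 139
PU: pen up
RT 60: heading 139 -> 79
Final: pos=(11.96,15.45), heading=79, 1 segment(s) drawn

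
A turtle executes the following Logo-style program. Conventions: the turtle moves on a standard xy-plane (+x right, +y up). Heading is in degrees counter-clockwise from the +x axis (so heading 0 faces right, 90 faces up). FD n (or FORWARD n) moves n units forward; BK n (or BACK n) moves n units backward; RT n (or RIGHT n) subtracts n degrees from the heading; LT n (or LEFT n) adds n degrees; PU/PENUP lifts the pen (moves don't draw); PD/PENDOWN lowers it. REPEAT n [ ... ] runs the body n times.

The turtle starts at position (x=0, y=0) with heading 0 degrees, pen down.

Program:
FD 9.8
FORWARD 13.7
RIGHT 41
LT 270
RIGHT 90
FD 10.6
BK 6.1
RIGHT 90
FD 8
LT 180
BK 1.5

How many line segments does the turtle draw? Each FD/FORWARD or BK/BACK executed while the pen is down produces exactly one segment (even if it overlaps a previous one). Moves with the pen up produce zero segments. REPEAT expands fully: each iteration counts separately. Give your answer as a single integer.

Executing turtle program step by step:
Start: pos=(0,0), heading=0, pen down
FD 9.8: (0,0) -> (9.8,0) [heading=0, draw]
FD 13.7: (9.8,0) -> (23.5,0) [heading=0, draw]
RT 41: heading 0 -> 319
LT 270: heading 319 -> 229
RT 90: heading 229 -> 139
FD 10.6: (23.5,0) -> (15.5,6.954) [heading=139, draw]
BK 6.1: (15.5,6.954) -> (20.104,2.952) [heading=139, draw]
RT 90: heading 139 -> 49
FD 8: (20.104,2.952) -> (25.352,8.99) [heading=49, draw]
LT 180: heading 49 -> 229
BK 1.5: (25.352,8.99) -> (26.336,10.122) [heading=229, draw]
Final: pos=(26.336,10.122), heading=229, 6 segment(s) drawn
Segments drawn: 6

Answer: 6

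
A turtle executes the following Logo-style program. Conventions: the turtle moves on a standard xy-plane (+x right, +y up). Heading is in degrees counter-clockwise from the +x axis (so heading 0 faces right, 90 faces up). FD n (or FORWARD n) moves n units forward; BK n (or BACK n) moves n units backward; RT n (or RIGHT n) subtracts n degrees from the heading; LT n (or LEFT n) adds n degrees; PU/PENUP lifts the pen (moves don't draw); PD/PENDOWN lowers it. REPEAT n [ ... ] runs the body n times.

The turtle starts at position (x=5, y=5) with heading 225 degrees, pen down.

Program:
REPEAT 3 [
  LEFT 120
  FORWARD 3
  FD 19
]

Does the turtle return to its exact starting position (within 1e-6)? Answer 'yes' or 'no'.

Answer: yes

Derivation:
Executing turtle program step by step:
Start: pos=(5,5), heading=225, pen down
REPEAT 3 [
  -- iteration 1/3 --
  LT 120: heading 225 -> 345
  FD 3: (5,5) -> (7.898,4.224) [heading=345, draw]
  FD 19: (7.898,4.224) -> (26.25,-0.694) [heading=345, draw]
  -- iteration 2/3 --
  LT 120: heading 345 -> 105
  FD 3: (26.25,-0.694) -> (25.474,2.204) [heading=105, draw]
  FD 19: (25.474,2.204) -> (20.556,20.556) [heading=105, draw]
  -- iteration 3/3 --
  LT 120: heading 105 -> 225
  FD 3: (20.556,20.556) -> (18.435,18.435) [heading=225, draw]
  FD 19: (18.435,18.435) -> (5,5) [heading=225, draw]
]
Final: pos=(5,5), heading=225, 6 segment(s) drawn

Start position: (5, 5)
Final position: (5, 5)
Distance = 0; < 1e-6 -> CLOSED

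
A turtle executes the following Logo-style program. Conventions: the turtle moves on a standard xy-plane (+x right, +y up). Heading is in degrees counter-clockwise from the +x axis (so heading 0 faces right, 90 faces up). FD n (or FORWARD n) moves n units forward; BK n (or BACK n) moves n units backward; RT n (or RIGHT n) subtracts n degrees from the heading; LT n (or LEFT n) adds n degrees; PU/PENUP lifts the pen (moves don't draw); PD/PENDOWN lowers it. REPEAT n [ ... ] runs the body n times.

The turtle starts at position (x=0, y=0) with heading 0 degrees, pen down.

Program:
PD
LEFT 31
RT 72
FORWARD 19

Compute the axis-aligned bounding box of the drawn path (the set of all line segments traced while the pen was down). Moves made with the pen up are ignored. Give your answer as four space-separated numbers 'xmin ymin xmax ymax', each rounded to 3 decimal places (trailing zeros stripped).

Answer: 0 -12.465 14.339 0

Derivation:
Executing turtle program step by step:
Start: pos=(0,0), heading=0, pen down
PD: pen down
LT 31: heading 0 -> 31
RT 72: heading 31 -> 319
FD 19: (0,0) -> (14.339,-12.465) [heading=319, draw]
Final: pos=(14.339,-12.465), heading=319, 1 segment(s) drawn

Segment endpoints: x in {0, 14.339}, y in {-12.465, 0}
xmin=0, ymin=-12.465, xmax=14.339, ymax=0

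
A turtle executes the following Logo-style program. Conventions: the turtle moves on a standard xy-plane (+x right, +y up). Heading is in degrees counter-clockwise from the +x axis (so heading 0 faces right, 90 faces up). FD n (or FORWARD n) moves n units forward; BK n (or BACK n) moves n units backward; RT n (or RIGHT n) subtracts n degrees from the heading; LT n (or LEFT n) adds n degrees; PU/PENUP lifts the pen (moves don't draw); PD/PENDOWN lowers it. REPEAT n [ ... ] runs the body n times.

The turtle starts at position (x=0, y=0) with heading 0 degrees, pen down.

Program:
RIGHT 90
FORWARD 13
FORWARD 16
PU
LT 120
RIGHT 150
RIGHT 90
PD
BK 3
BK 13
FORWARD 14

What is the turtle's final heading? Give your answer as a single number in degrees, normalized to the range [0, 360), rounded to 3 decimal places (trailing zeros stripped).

Executing turtle program step by step:
Start: pos=(0,0), heading=0, pen down
RT 90: heading 0 -> 270
FD 13: (0,0) -> (0,-13) [heading=270, draw]
FD 16: (0,-13) -> (0,-29) [heading=270, draw]
PU: pen up
LT 120: heading 270 -> 30
RT 150: heading 30 -> 240
RT 90: heading 240 -> 150
PD: pen down
BK 3: (0,-29) -> (2.598,-30.5) [heading=150, draw]
BK 13: (2.598,-30.5) -> (13.856,-37) [heading=150, draw]
FD 14: (13.856,-37) -> (1.732,-30) [heading=150, draw]
Final: pos=(1.732,-30), heading=150, 5 segment(s) drawn

Answer: 150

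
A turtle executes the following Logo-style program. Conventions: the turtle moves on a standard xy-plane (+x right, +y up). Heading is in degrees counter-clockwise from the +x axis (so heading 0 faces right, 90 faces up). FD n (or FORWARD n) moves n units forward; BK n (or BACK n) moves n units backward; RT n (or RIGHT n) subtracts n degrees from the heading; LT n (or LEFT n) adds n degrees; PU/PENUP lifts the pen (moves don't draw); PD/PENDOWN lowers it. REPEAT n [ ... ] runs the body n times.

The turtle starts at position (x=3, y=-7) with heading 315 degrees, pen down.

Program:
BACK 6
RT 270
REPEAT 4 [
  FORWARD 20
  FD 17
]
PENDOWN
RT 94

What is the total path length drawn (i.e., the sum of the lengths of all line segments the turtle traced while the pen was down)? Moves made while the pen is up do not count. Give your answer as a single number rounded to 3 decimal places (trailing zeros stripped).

Answer: 154

Derivation:
Executing turtle program step by step:
Start: pos=(3,-7), heading=315, pen down
BK 6: (3,-7) -> (-1.243,-2.757) [heading=315, draw]
RT 270: heading 315 -> 45
REPEAT 4 [
  -- iteration 1/4 --
  FD 20: (-1.243,-2.757) -> (12.899,11.385) [heading=45, draw]
  FD 17: (12.899,11.385) -> (24.92,23.406) [heading=45, draw]
  -- iteration 2/4 --
  FD 20: (24.92,23.406) -> (39.062,37.548) [heading=45, draw]
  FD 17: (39.062,37.548) -> (51.083,49.569) [heading=45, draw]
  -- iteration 3/4 --
  FD 20: (51.083,49.569) -> (65.225,63.711) [heading=45, draw]
  FD 17: (65.225,63.711) -> (77.246,75.731) [heading=45, draw]
  -- iteration 4/4 --
  FD 20: (77.246,75.731) -> (91.388,89.874) [heading=45, draw]
  FD 17: (91.388,89.874) -> (103.409,101.894) [heading=45, draw]
]
PD: pen down
RT 94: heading 45 -> 311
Final: pos=(103.409,101.894), heading=311, 9 segment(s) drawn

Segment lengths:
  seg 1: (3,-7) -> (-1.243,-2.757), length = 6
  seg 2: (-1.243,-2.757) -> (12.899,11.385), length = 20
  seg 3: (12.899,11.385) -> (24.92,23.406), length = 17
  seg 4: (24.92,23.406) -> (39.062,37.548), length = 20
  seg 5: (39.062,37.548) -> (51.083,49.569), length = 17
  seg 6: (51.083,49.569) -> (65.225,63.711), length = 20
  seg 7: (65.225,63.711) -> (77.246,75.731), length = 17
  seg 8: (77.246,75.731) -> (91.388,89.874), length = 20
  seg 9: (91.388,89.874) -> (103.409,101.894), length = 17
Total = 154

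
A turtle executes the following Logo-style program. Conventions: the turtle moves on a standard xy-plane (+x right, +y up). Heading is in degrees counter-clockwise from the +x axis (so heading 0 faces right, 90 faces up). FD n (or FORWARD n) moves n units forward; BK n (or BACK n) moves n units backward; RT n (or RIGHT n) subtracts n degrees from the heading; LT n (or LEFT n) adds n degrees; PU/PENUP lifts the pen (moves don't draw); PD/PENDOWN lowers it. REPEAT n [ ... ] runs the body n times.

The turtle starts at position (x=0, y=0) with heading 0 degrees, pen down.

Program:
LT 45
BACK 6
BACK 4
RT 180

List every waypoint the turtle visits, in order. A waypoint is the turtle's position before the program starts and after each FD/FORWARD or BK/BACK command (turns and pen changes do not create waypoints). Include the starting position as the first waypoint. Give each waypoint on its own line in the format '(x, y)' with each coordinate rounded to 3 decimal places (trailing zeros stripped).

Executing turtle program step by step:
Start: pos=(0,0), heading=0, pen down
LT 45: heading 0 -> 45
BK 6: (0,0) -> (-4.243,-4.243) [heading=45, draw]
BK 4: (-4.243,-4.243) -> (-7.071,-7.071) [heading=45, draw]
RT 180: heading 45 -> 225
Final: pos=(-7.071,-7.071), heading=225, 2 segment(s) drawn
Waypoints (3 total):
(0, 0)
(-4.243, -4.243)
(-7.071, -7.071)

Answer: (0, 0)
(-4.243, -4.243)
(-7.071, -7.071)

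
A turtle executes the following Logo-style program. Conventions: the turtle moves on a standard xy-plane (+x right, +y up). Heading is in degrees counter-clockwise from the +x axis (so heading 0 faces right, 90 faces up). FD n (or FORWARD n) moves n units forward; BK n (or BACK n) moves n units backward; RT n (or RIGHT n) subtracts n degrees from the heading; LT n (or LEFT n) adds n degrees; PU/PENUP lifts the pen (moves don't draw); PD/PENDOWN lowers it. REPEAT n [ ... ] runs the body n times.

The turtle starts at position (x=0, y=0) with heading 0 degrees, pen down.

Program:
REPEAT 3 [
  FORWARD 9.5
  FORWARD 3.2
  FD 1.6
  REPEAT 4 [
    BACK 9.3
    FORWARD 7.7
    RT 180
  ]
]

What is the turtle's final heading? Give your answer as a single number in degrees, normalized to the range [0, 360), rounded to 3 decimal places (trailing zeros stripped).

Executing turtle program step by step:
Start: pos=(0,0), heading=0, pen down
REPEAT 3 [
  -- iteration 1/3 --
  FD 9.5: (0,0) -> (9.5,0) [heading=0, draw]
  FD 3.2: (9.5,0) -> (12.7,0) [heading=0, draw]
  FD 1.6: (12.7,0) -> (14.3,0) [heading=0, draw]
  REPEAT 4 [
    -- iteration 1/4 --
    BK 9.3: (14.3,0) -> (5,0) [heading=0, draw]
    FD 7.7: (5,0) -> (12.7,0) [heading=0, draw]
    RT 180: heading 0 -> 180
    -- iteration 2/4 --
    BK 9.3: (12.7,0) -> (22,0) [heading=180, draw]
    FD 7.7: (22,0) -> (14.3,0) [heading=180, draw]
    RT 180: heading 180 -> 0
    -- iteration 3/4 --
    BK 9.3: (14.3,0) -> (5,0) [heading=0, draw]
    FD 7.7: (5,0) -> (12.7,0) [heading=0, draw]
    RT 180: heading 0 -> 180
    -- iteration 4/4 --
    BK 9.3: (12.7,0) -> (22,0) [heading=180, draw]
    FD 7.7: (22,0) -> (14.3,0) [heading=180, draw]
    RT 180: heading 180 -> 0
  ]
  -- iteration 2/3 --
  FD 9.5: (14.3,0) -> (23.8,0) [heading=0, draw]
  FD 3.2: (23.8,0) -> (27,0) [heading=0, draw]
  FD 1.6: (27,0) -> (28.6,0) [heading=0, draw]
  REPEAT 4 [
    -- iteration 1/4 --
    BK 9.3: (28.6,0) -> (19.3,0) [heading=0, draw]
    FD 7.7: (19.3,0) -> (27,0) [heading=0, draw]
    RT 180: heading 0 -> 180
    -- iteration 2/4 --
    BK 9.3: (27,0) -> (36.3,0) [heading=180, draw]
    FD 7.7: (36.3,0) -> (28.6,0) [heading=180, draw]
    RT 180: heading 180 -> 0
    -- iteration 3/4 --
    BK 9.3: (28.6,0) -> (19.3,0) [heading=0, draw]
    FD 7.7: (19.3,0) -> (27,0) [heading=0, draw]
    RT 180: heading 0 -> 180
    -- iteration 4/4 --
    BK 9.3: (27,0) -> (36.3,0) [heading=180, draw]
    FD 7.7: (36.3,0) -> (28.6,0) [heading=180, draw]
    RT 180: heading 180 -> 0
  ]
  -- iteration 3/3 --
  FD 9.5: (28.6,0) -> (38.1,0) [heading=0, draw]
  FD 3.2: (38.1,0) -> (41.3,0) [heading=0, draw]
  FD 1.6: (41.3,0) -> (42.9,0) [heading=0, draw]
  REPEAT 4 [
    -- iteration 1/4 --
    BK 9.3: (42.9,0) -> (33.6,0) [heading=0, draw]
    FD 7.7: (33.6,0) -> (41.3,0) [heading=0, draw]
    RT 180: heading 0 -> 180
    -- iteration 2/4 --
    BK 9.3: (41.3,0) -> (50.6,0) [heading=180, draw]
    FD 7.7: (50.6,0) -> (42.9,0) [heading=180, draw]
    RT 180: heading 180 -> 0
    -- iteration 3/4 --
    BK 9.3: (42.9,0) -> (33.6,0) [heading=0, draw]
    FD 7.7: (33.6,0) -> (41.3,0) [heading=0, draw]
    RT 180: heading 0 -> 180
    -- iteration 4/4 --
    BK 9.3: (41.3,0) -> (50.6,0) [heading=180, draw]
    FD 7.7: (50.6,0) -> (42.9,0) [heading=180, draw]
    RT 180: heading 180 -> 0
  ]
]
Final: pos=(42.9,0), heading=0, 33 segment(s) drawn

Answer: 0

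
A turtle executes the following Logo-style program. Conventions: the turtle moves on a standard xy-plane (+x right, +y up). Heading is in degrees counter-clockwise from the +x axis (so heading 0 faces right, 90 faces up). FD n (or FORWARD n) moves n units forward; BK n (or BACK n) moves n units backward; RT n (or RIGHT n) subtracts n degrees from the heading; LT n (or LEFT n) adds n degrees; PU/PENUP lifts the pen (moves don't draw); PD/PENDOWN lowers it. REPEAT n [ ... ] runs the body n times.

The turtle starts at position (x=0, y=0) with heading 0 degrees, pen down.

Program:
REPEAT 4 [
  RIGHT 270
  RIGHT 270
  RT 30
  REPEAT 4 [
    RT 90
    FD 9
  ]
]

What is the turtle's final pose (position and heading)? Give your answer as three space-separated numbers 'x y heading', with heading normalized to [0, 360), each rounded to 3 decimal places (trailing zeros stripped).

Executing turtle program step by step:
Start: pos=(0,0), heading=0, pen down
REPEAT 4 [
  -- iteration 1/4 --
  RT 270: heading 0 -> 90
  RT 270: heading 90 -> 180
  RT 30: heading 180 -> 150
  REPEAT 4 [
    -- iteration 1/4 --
    RT 90: heading 150 -> 60
    FD 9: (0,0) -> (4.5,7.794) [heading=60, draw]
    -- iteration 2/4 --
    RT 90: heading 60 -> 330
    FD 9: (4.5,7.794) -> (12.294,3.294) [heading=330, draw]
    -- iteration 3/4 --
    RT 90: heading 330 -> 240
    FD 9: (12.294,3.294) -> (7.794,-4.5) [heading=240, draw]
    -- iteration 4/4 --
    RT 90: heading 240 -> 150
    FD 9: (7.794,-4.5) -> (0,0) [heading=150, draw]
  ]
  -- iteration 2/4 --
  RT 270: heading 150 -> 240
  RT 270: heading 240 -> 330
  RT 30: heading 330 -> 300
  REPEAT 4 [
    -- iteration 1/4 --
    RT 90: heading 300 -> 210
    FD 9: (0,0) -> (-7.794,-4.5) [heading=210, draw]
    -- iteration 2/4 --
    RT 90: heading 210 -> 120
    FD 9: (-7.794,-4.5) -> (-12.294,3.294) [heading=120, draw]
    -- iteration 3/4 --
    RT 90: heading 120 -> 30
    FD 9: (-12.294,3.294) -> (-4.5,7.794) [heading=30, draw]
    -- iteration 4/4 --
    RT 90: heading 30 -> 300
    FD 9: (-4.5,7.794) -> (0,0) [heading=300, draw]
  ]
  -- iteration 3/4 --
  RT 270: heading 300 -> 30
  RT 270: heading 30 -> 120
  RT 30: heading 120 -> 90
  REPEAT 4 [
    -- iteration 1/4 --
    RT 90: heading 90 -> 0
    FD 9: (0,0) -> (9,0) [heading=0, draw]
    -- iteration 2/4 --
    RT 90: heading 0 -> 270
    FD 9: (9,0) -> (9,-9) [heading=270, draw]
    -- iteration 3/4 --
    RT 90: heading 270 -> 180
    FD 9: (9,-9) -> (0,-9) [heading=180, draw]
    -- iteration 4/4 --
    RT 90: heading 180 -> 90
    FD 9: (0,-9) -> (0,0) [heading=90, draw]
  ]
  -- iteration 4/4 --
  RT 270: heading 90 -> 180
  RT 270: heading 180 -> 270
  RT 30: heading 270 -> 240
  REPEAT 4 [
    -- iteration 1/4 --
    RT 90: heading 240 -> 150
    FD 9: (0,0) -> (-7.794,4.5) [heading=150, draw]
    -- iteration 2/4 --
    RT 90: heading 150 -> 60
    FD 9: (-7.794,4.5) -> (-3.294,12.294) [heading=60, draw]
    -- iteration 3/4 --
    RT 90: heading 60 -> 330
    FD 9: (-3.294,12.294) -> (4.5,7.794) [heading=330, draw]
    -- iteration 4/4 --
    RT 90: heading 330 -> 240
    FD 9: (4.5,7.794) -> (0,0) [heading=240, draw]
  ]
]
Final: pos=(0,0), heading=240, 16 segment(s) drawn

Answer: 0 0 240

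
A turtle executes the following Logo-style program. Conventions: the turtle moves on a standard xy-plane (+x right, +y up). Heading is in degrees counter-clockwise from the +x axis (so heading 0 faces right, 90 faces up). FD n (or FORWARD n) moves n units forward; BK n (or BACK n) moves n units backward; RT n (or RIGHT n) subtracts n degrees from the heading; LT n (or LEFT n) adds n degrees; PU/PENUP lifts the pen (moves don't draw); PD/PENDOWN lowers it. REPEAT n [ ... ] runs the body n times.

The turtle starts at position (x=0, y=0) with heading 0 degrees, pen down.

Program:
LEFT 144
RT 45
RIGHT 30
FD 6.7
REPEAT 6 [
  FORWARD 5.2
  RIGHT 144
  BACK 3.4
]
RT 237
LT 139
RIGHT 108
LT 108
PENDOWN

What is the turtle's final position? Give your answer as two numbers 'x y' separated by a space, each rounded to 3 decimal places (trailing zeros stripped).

Answer: 3.385 14.394

Derivation:
Executing turtle program step by step:
Start: pos=(0,0), heading=0, pen down
LT 144: heading 0 -> 144
RT 45: heading 144 -> 99
RT 30: heading 99 -> 69
FD 6.7: (0,0) -> (2.401,6.255) [heading=69, draw]
REPEAT 6 [
  -- iteration 1/6 --
  FD 5.2: (2.401,6.255) -> (4.265,11.11) [heading=69, draw]
  RT 144: heading 69 -> 285
  BK 3.4: (4.265,11.11) -> (3.385,14.394) [heading=285, draw]
  -- iteration 2/6 --
  FD 5.2: (3.385,14.394) -> (4.73,9.371) [heading=285, draw]
  RT 144: heading 285 -> 141
  BK 3.4: (4.73,9.371) -> (7.373,7.231) [heading=141, draw]
  -- iteration 3/6 --
  FD 5.2: (7.373,7.231) -> (3.332,10.504) [heading=141, draw]
  RT 144: heading 141 -> 357
  BK 3.4: (3.332,10.504) -> (-0.064,10.682) [heading=357, draw]
  -- iteration 4/6 --
  FD 5.2: (-0.064,10.682) -> (5.129,10.41) [heading=357, draw]
  RT 144: heading 357 -> 213
  BK 3.4: (5.129,10.41) -> (7.981,12.261) [heading=213, draw]
  -- iteration 5/6 --
  FD 5.2: (7.981,12.261) -> (3.62,9.429) [heading=213, draw]
  RT 144: heading 213 -> 69
  BK 3.4: (3.62,9.429) -> (2.401,6.255) [heading=69, draw]
  -- iteration 6/6 --
  FD 5.2: (2.401,6.255) -> (4.265,11.11) [heading=69, draw]
  RT 144: heading 69 -> 285
  BK 3.4: (4.265,11.11) -> (3.385,14.394) [heading=285, draw]
]
RT 237: heading 285 -> 48
LT 139: heading 48 -> 187
RT 108: heading 187 -> 79
LT 108: heading 79 -> 187
PD: pen down
Final: pos=(3.385,14.394), heading=187, 13 segment(s) drawn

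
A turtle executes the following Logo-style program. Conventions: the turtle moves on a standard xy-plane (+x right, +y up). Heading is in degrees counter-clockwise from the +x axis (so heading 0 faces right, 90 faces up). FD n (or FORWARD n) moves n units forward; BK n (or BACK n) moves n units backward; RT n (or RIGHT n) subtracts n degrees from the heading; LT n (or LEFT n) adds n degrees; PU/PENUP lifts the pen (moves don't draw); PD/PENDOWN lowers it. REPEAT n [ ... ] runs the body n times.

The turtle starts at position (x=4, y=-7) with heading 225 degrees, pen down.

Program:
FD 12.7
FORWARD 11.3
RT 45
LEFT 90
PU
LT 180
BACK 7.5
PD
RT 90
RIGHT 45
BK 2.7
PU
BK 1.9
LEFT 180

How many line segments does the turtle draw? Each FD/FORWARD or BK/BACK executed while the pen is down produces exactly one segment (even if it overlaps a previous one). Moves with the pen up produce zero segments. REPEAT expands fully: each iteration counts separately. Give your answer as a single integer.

Executing turtle program step by step:
Start: pos=(4,-7), heading=225, pen down
FD 12.7: (4,-7) -> (-4.98,-15.98) [heading=225, draw]
FD 11.3: (-4.98,-15.98) -> (-12.971,-23.971) [heading=225, draw]
RT 45: heading 225 -> 180
LT 90: heading 180 -> 270
PU: pen up
LT 180: heading 270 -> 90
BK 7.5: (-12.971,-23.971) -> (-12.971,-31.471) [heading=90, move]
PD: pen down
RT 90: heading 90 -> 0
RT 45: heading 0 -> 315
BK 2.7: (-12.971,-31.471) -> (-14.88,-29.561) [heading=315, draw]
PU: pen up
BK 1.9: (-14.88,-29.561) -> (-16.223,-28.218) [heading=315, move]
LT 180: heading 315 -> 135
Final: pos=(-16.223,-28.218), heading=135, 3 segment(s) drawn
Segments drawn: 3

Answer: 3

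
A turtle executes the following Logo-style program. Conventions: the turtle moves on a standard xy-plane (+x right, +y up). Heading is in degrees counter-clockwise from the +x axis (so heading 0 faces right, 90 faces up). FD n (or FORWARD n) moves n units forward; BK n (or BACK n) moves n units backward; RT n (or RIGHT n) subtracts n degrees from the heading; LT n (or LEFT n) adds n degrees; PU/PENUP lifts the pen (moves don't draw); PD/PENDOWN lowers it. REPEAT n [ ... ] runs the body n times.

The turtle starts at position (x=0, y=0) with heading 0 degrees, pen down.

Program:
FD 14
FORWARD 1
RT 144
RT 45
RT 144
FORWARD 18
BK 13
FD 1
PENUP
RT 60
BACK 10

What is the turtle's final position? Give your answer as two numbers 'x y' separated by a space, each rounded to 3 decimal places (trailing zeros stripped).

Answer: 11.959 8.17

Derivation:
Executing turtle program step by step:
Start: pos=(0,0), heading=0, pen down
FD 14: (0,0) -> (14,0) [heading=0, draw]
FD 1: (14,0) -> (15,0) [heading=0, draw]
RT 144: heading 0 -> 216
RT 45: heading 216 -> 171
RT 144: heading 171 -> 27
FD 18: (15,0) -> (31.038,8.172) [heading=27, draw]
BK 13: (31.038,8.172) -> (19.455,2.27) [heading=27, draw]
FD 1: (19.455,2.27) -> (20.346,2.724) [heading=27, draw]
PU: pen up
RT 60: heading 27 -> 327
BK 10: (20.346,2.724) -> (11.959,8.17) [heading=327, move]
Final: pos=(11.959,8.17), heading=327, 5 segment(s) drawn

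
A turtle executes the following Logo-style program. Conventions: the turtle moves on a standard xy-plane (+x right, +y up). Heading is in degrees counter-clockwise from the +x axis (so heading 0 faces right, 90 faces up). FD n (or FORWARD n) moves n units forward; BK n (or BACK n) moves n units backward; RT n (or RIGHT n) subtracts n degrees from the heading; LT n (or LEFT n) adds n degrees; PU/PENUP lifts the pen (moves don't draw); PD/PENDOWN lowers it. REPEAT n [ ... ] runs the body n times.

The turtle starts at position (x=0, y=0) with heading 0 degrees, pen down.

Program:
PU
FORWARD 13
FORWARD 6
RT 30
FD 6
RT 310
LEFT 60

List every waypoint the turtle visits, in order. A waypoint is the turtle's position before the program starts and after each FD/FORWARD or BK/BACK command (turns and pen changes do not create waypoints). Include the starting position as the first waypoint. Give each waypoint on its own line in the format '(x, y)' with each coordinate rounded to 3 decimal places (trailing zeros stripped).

Answer: (0, 0)
(13, 0)
(19, 0)
(24.196, -3)

Derivation:
Executing turtle program step by step:
Start: pos=(0,0), heading=0, pen down
PU: pen up
FD 13: (0,0) -> (13,0) [heading=0, move]
FD 6: (13,0) -> (19,0) [heading=0, move]
RT 30: heading 0 -> 330
FD 6: (19,0) -> (24.196,-3) [heading=330, move]
RT 310: heading 330 -> 20
LT 60: heading 20 -> 80
Final: pos=(24.196,-3), heading=80, 0 segment(s) drawn
Waypoints (4 total):
(0, 0)
(13, 0)
(19, 0)
(24.196, -3)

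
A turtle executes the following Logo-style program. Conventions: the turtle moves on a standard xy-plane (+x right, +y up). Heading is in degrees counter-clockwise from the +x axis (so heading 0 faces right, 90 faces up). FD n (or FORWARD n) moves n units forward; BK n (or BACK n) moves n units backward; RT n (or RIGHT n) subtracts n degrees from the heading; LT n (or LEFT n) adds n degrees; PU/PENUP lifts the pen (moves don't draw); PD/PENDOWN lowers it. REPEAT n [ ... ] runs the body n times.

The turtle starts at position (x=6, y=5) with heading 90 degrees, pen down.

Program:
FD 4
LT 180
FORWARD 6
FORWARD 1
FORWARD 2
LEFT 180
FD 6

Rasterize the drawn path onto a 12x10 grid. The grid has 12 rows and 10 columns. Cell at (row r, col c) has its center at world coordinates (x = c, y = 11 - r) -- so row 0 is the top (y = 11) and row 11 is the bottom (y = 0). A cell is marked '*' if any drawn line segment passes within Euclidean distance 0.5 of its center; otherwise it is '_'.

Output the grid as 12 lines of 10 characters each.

Segment 0: (6,5) -> (6,9)
Segment 1: (6,9) -> (6,3)
Segment 2: (6,3) -> (6,2)
Segment 3: (6,2) -> (6,0)
Segment 4: (6,0) -> (6,6)

Answer: __________
__________
______*___
______*___
______*___
______*___
______*___
______*___
______*___
______*___
______*___
______*___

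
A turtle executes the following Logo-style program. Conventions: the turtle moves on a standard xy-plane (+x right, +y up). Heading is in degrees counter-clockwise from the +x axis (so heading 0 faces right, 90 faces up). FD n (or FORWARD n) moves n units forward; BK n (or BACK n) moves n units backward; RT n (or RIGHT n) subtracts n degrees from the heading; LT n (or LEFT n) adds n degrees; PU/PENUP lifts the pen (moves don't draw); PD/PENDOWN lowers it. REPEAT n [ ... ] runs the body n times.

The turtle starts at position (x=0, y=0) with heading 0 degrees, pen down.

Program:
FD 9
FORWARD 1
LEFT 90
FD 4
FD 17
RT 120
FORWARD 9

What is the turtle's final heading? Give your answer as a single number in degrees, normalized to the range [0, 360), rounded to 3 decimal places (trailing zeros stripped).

Answer: 330

Derivation:
Executing turtle program step by step:
Start: pos=(0,0), heading=0, pen down
FD 9: (0,0) -> (9,0) [heading=0, draw]
FD 1: (9,0) -> (10,0) [heading=0, draw]
LT 90: heading 0 -> 90
FD 4: (10,0) -> (10,4) [heading=90, draw]
FD 17: (10,4) -> (10,21) [heading=90, draw]
RT 120: heading 90 -> 330
FD 9: (10,21) -> (17.794,16.5) [heading=330, draw]
Final: pos=(17.794,16.5), heading=330, 5 segment(s) drawn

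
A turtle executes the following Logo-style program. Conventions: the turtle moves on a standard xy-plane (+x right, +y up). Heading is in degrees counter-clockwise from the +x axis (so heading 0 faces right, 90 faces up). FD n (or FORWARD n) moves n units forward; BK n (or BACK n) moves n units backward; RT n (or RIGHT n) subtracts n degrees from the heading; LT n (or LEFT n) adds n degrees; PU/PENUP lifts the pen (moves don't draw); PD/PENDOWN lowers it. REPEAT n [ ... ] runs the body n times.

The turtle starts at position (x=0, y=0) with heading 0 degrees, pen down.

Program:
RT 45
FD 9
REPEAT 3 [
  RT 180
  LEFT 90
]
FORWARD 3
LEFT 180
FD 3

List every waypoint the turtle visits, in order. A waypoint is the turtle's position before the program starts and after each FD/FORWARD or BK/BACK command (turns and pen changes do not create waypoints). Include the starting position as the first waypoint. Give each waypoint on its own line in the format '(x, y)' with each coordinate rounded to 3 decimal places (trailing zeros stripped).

Executing turtle program step by step:
Start: pos=(0,0), heading=0, pen down
RT 45: heading 0 -> 315
FD 9: (0,0) -> (6.364,-6.364) [heading=315, draw]
REPEAT 3 [
  -- iteration 1/3 --
  RT 180: heading 315 -> 135
  LT 90: heading 135 -> 225
  -- iteration 2/3 --
  RT 180: heading 225 -> 45
  LT 90: heading 45 -> 135
  -- iteration 3/3 --
  RT 180: heading 135 -> 315
  LT 90: heading 315 -> 45
]
FD 3: (6.364,-6.364) -> (8.485,-4.243) [heading=45, draw]
LT 180: heading 45 -> 225
FD 3: (8.485,-4.243) -> (6.364,-6.364) [heading=225, draw]
Final: pos=(6.364,-6.364), heading=225, 3 segment(s) drawn
Waypoints (4 total):
(0, 0)
(6.364, -6.364)
(8.485, -4.243)
(6.364, -6.364)

Answer: (0, 0)
(6.364, -6.364)
(8.485, -4.243)
(6.364, -6.364)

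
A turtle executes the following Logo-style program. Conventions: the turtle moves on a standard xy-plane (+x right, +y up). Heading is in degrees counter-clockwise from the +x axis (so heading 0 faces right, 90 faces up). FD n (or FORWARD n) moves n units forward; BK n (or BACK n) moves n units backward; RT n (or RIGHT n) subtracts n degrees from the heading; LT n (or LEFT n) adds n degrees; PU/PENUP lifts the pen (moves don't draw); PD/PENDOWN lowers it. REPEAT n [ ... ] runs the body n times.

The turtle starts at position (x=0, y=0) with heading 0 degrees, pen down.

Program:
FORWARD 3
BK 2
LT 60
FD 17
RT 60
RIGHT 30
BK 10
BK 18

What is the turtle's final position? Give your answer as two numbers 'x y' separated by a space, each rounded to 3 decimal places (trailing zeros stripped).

Answer: -14.749 28.722

Derivation:
Executing turtle program step by step:
Start: pos=(0,0), heading=0, pen down
FD 3: (0,0) -> (3,0) [heading=0, draw]
BK 2: (3,0) -> (1,0) [heading=0, draw]
LT 60: heading 0 -> 60
FD 17: (1,0) -> (9.5,14.722) [heading=60, draw]
RT 60: heading 60 -> 0
RT 30: heading 0 -> 330
BK 10: (9.5,14.722) -> (0.84,19.722) [heading=330, draw]
BK 18: (0.84,19.722) -> (-14.749,28.722) [heading=330, draw]
Final: pos=(-14.749,28.722), heading=330, 5 segment(s) drawn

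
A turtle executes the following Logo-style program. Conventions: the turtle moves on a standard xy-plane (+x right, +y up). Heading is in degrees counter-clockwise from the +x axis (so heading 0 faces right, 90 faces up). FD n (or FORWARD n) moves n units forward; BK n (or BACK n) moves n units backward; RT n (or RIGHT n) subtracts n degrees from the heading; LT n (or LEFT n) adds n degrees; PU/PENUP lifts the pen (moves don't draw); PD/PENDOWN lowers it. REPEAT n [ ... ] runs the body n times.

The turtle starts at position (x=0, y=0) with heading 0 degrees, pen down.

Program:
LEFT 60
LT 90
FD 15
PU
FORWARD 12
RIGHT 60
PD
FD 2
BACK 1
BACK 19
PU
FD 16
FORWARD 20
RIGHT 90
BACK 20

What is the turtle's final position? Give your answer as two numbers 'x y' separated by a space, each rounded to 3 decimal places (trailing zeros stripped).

Executing turtle program step by step:
Start: pos=(0,0), heading=0, pen down
LT 60: heading 0 -> 60
LT 90: heading 60 -> 150
FD 15: (0,0) -> (-12.99,7.5) [heading=150, draw]
PU: pen up
FD 12: (-12.99,7.5) -> (-23.383,13.5) [heading=150, move]
RT 60: heading 150 -> 90
PD: pen down
FD 2: (-23.383,13.5) -> (-23.383,15.5) [heading=90, draw]
BK 1: (-23.383,15.5) -> (-23.383,14.5) [heading=90, draw]
BK 19: (-23.383,14.5) -> (-23.383,-4.5) [heading=90, draw]
PU: pen up
FD 16: (-23.383,-4.5) -> (-23.383,11.5) [heading=90, move]
FD 20: (-23.383,11.5) -> (-23.383,31.5) [heading=90, move]
RT 90: heading 90 -> 0
BK 20: (-23.383,31.5) -> (-43.383,31.5) [heading=0, move]
Final: pos=(-43.383,31.5), heading=0, 4 segment(s) drawn

Answer: -43.383 31.5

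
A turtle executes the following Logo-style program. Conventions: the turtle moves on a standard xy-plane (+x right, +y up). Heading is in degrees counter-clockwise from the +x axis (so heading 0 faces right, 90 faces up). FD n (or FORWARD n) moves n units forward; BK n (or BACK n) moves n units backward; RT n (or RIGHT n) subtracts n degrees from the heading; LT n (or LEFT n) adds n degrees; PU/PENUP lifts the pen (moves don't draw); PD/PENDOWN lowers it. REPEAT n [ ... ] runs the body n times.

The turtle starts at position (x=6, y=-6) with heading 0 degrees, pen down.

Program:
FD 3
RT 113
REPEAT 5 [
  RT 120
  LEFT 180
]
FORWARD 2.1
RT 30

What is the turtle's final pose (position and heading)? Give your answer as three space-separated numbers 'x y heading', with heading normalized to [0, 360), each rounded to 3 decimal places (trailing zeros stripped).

Executing turtle program step by step:
Start: pos=(6,-6), heading=0, pen down
FD 3: (6,-6) -> (9,-6) [heading=0, draw]
RT 113: heading 0 -> 247
REPEAT 5 [
  -- iteration 1/5 --
  RT 120: heading 247 -> 127
  LT 180: heading 127 -> 307
  -- iteration 2/5 --
  RT 120: heading 307 -> 187
  LT 180: heading 187 -> 7
  -- iteration 3/5 --
  RT 120: heading 7 -> 247
  LT 180: heading 247 -> 67
  -- iteration 4/5 --
  RT 120: heading 67 -> 307
  LT 180: heading 307 -> 127
  -- iteration 5/5 --
  RT 120: heading 127 -> 7
  LT 180: heading 7 -> 187
]
FD 2.1: (9,-6) -> (6.916,-6.256) [heading=187, draw]
RT 30: heading 187 -> 157
Final: pos=(6.916,-6.256), heading=157, 2 segment(s) drawn

Answer: 6.916 -6.256 157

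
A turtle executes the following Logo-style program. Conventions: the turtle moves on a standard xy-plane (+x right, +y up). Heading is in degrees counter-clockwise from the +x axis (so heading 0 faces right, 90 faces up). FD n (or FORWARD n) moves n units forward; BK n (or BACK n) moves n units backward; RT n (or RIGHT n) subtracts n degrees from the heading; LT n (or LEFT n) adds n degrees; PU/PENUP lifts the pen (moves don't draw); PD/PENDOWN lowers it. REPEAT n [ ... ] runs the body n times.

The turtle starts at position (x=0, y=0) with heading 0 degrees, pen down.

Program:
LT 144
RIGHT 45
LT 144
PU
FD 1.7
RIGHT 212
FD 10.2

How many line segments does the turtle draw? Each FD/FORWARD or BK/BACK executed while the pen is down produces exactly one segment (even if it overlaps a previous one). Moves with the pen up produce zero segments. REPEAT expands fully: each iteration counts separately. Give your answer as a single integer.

Answer: 0

Derivation:
Executing turtle program step by step:
Start: pos=(0,0), heading=0, pen down
LT 144: heading 0 -> 144
RT 45: heading 144 -> 99
LT 144: heading 99 -> 243
PU: pen up
FD 1.7: (0,0) -> (-0.772,-1.515) [heading=243, move]
RT 212: heading 243 -> 31
FD 10.2: (-0.772,-1.515) -> (7.971,3.739) [heading=31, move]
Final: pos=(7.971,3.739), heading=31, 0 segment(s) drawn
Segments drawn: 0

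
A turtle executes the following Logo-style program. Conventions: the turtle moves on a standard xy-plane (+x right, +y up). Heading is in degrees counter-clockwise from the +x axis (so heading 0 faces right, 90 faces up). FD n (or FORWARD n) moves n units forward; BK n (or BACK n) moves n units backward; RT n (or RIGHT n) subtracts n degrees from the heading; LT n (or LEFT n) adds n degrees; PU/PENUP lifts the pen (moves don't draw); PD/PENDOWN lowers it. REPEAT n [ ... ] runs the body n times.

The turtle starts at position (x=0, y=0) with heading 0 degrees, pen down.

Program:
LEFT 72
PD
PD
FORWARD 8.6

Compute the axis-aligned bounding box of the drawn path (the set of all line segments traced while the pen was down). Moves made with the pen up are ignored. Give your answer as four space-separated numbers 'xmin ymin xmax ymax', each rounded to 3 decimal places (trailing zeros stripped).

Answer: 0 0 2.658 8.179

Derivation:
Executing turtle program step by step:
Start: pos=(0,0), heading=0, pen down
LT 72: heading 0 -> 72
PD: pen down
PD: pen down
FD 8.6: (0,0) -> (2.658,8.179) [heading=72, draw]
Final: pos=(2.658,8.179), heading=72, 1 segment(s) drawn

Segment endpoints: x in {0, 2.658}, y in {0, 8.179}
xmin=0, ymin=0, xmax=2.658, ymax=8.179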